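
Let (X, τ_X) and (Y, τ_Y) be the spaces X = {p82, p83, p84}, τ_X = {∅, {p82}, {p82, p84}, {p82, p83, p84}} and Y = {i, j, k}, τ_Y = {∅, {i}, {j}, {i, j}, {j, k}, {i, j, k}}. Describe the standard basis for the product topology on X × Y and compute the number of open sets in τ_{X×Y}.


Basis B = {∅ × ∅, {p82} × {i}, {p82} × {j}, {p82} × {i, j}, {p82, p84} × {i}, {p82} × {j, k}, {p82, p84} × {j}, {p82} × {i, j, k}, {p82, p83, p84} × {i}, {p82, p83, p84} × {j}, {p82, p84} × {i, j}, {p82, p84} × {j, k}, {p82, p84} × {i, j, k}, {p82, p83, p84} × {i, j}, {p82, p83, p84} × {j, k}, {p82, p83, p84} × {i, j, k}}; |τ_{X×Y}| = 40.

Enumerate products U × V with U ∈ τ_X, V ∈ τ_Y (deduplicated):
  ∅ × ∅ = {} (∅)
  {p82} × {i} = {(p82,i)}
  {p82} × {j} = {(p82,j)}
  {p82} × {i, j} = {(p82,i), (p82,j)}
  {p82, p84} × {i} = {(p82,i), (p84,i)}
  {p82} × {j, k} = {(p82,j), (p82,k)}
  {p82, p84} × {j} = {(p82,j), (p84,j)}
  {p82} × {i, j, k} = {(p82,i), (p82,j), (p82,k)}
  {p82, p83, p84} × {i} = {(p82,i), (p83,i), (p84,i)}
  {p82, p83, p84} × {j} = {(p82,j), (p83,j), (p84,j)}
  {p82, p84} × {i, j} = {(p82,i), (p82,j), (p84,i), (p84,j)}
  {p82, p84} × {j, k} = {(p82,j), (p82,k), (p84,j), (p84,k)}
  {p82, p84} × {i, j, k} = {(p82,i), (p82,j), (p82,k), (p84,i), (p84,j), (p84,k)}
  {p82, p83, p84} × {i, j} = {(p82,i), (p82,j), (p83,i), (p83,j), (p84,i), (p84,j)}
  {p82, p83, p84} × {j, k} = {(p82,j), (p82,k), (p83,j), (p83,k), (p84,j), (p84,k)}
  {p82, p83, p84} × {i, j, k} = {(p82,i), (p82,j), (p82,k), (p83,i), (p83,j), (p83,k), (p84,i), (p84,j), (p84,k)}
These 16 distinct sets form the basis B.
Close under arbitrary unions to get τ_{X×Y}; counting gives |τ_{X×Y}| = 40.


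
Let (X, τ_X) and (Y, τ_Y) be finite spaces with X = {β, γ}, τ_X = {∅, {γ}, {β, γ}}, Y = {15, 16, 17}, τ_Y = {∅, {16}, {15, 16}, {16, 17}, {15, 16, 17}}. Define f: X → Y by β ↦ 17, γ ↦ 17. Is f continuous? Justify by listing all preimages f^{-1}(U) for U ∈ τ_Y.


f IS continuous.

Compute f^{-1}(U) for each U ∈ τ_Y:
  U = ∅: f^{-1}(U) = ∅ ∈ τ_X ✓.
  U = {16}: f^{-1}(U) = ∅ ∈ τ_X ✓.
  U = {15, 16}: f^{-1}(U) = ∅ ∈ τ_X ✓.
  U = {16, 17}: f^{-1}(U) = {β, γ} ∈ τ_X ✓.
  U = {15, 16, 17}: f^{-1}(U) = {β, γ} ∈ τ_X ✓.
Every preimage lies in τ_X, so f IS continuous.


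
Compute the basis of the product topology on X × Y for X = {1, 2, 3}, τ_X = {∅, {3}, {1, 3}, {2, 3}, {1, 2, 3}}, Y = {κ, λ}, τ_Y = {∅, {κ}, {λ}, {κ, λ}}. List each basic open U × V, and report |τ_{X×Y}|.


Basis B = {∅ × ∅, {3} × {κ}, {3} × {λ}, {1, 3} × {κ}, {1, 3} × {λ}, {2, 3} × {κ}, {2, 3} × {λ}, {3} × {κ, λ}, {1, 2, 3} × {κ}, {1, 2, 3} × {λ}, {1, 3} × {κ, λ}, {2, 3} × {κ, λ}, {1, 2, 3} × {κ, λ}}; |τ_{X×Y}| = 25.

Enumerate products U × V with U ∈ τ_X, V ∈ τ_Y (deduplicated):
  ∅ × ∅ = {} (∅)
  {3} × {κ} = {(3,κ)}
  {3} × {λ} = {(3,λ)}
  {1, 3} × {κ} = {(1,κ), (3,κ)}
  {1, 3} × {λ} = {(1,λ), (3,λ)}
  {2, 3} × {κ} = {(2,κ), (3,κ)}
  {2, 3} × {λ} = {(2,λ), (3,λ)}
  {3} × {κ, λ} = {(3,κ), (3,λ)}
  {1, 2, 3} × {κ} = {(1,κ), (2,κ), (3,κ)}
  {1, 2, 3} × {λ} = {(1,λ), (2,λ), (3,λ)}
  {1, 3} × {κ, λ} = {(1,κ), (1,λ), (3,κ), (3,λ)}
  {2, 3} × {κ, λ} = {(2,κ), (2,λ), (3,κ), (3,λ)}
  {1, 2, 3} × {κ, λ} = {(1,κ), (1,λ), (2,κ), (2,λ), (3,κ), (3,λ)}
These 13 distinct sets form the basis B.
Close under arbitrary unions to get τ_{X×Y}; counting gives |τ_{X×Y}| = 25.


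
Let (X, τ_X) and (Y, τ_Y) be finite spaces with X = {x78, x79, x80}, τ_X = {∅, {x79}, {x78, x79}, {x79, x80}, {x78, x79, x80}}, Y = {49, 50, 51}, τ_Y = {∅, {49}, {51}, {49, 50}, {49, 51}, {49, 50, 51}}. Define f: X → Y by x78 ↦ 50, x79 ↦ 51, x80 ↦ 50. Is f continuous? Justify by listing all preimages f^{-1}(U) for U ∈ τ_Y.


f is NOT continuous.

Compute f^{-1}(U) for each U ∈ τ_Y:
  U = ∅: f^{-1}(U) = ∅ ∈ τ_X ✓.
  U = {49}: f^{-1}(U) = ∅ ∈ τ_X ✓.
  U = {51}: f^{-1}(U) = {x79} ∈ τ_X ✓.
  U = {49, 50}: f^{-1}(U) = {x78, x80} ∉ τ_X ✗.
  U = {49, 51}: f^{-1}(U) = {x79} ∈ τ_X ✓.
  U = {49, 50, 51}: f^{-1}(U) = {x78, x79, x80} ∈ τ_X ✓.
Found U = {49, 50} with f^{-1}(U) = {x78, x80} not in τ_X. Therefore f is NOT continuous.


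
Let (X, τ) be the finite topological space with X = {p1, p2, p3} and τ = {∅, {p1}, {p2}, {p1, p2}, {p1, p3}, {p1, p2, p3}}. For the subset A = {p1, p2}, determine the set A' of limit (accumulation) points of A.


A' = {p3}

For each x ∈ X, list the open sets U ∈ τ with x ∈ U, then check whether U ∩ (A ∖ {x}) ≠ ∅ for every such U.
  x = p1: open {p1} ∋ x has {p1} ∩ (A ∖ {p1}) = ∅, so x is NOT a limit point.
  x = p2: open {p2} ∋ x has {p2} ∩ (A ∖ {p2}) = ∅, so x is NOT a limit point.
  x = p3: opens ∋ x are {p1, p3}, {p1, p2, p3}; each meets A ∖ {p3}, so x IS a limit point.
Collecting: A' = {p3}.


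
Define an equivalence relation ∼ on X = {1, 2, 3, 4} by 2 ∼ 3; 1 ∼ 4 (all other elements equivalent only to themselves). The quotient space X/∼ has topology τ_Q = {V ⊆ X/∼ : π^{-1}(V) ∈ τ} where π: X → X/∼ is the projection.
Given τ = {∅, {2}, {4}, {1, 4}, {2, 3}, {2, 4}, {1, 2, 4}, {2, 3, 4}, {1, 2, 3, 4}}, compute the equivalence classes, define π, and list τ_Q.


X/∼ = {[1=4], [2=3]}; |τ_Q| = 4.

Equivalence classes: [1=4], [2=3].
Quotient map π: X → X/∼ sends 1 ↦ [1=4], 2 ↦ [2=3], 3 ↦ [2=3], 4 ↦ [1=4].
For each subset V ⊆ X/∼, compute π^{-1}(V) ⊆ X and check whether π^{-1}(V) ∈ τ. V is open in τ_Q iff π^{-1}(V) ∈ τ.
  V = {}: π^{-1}(V) = ∅ ∈ τ ✓.
  V = {[1=4]}: π^{-1}(V) = {1, 4} ∈ τ ✓.
  V = {[2=3]}: π^{-1}(V) = {2, 3} ∈ τ ✓.
  V = {[1=4], [2=3]}: π^{-1}(V) = {1, 2, 3, 4} ∈ τ ✓.
Open sets in the quotient: τ_Q = {{}, {[1=4]}, {[2=3]}, {[1=4], [2=3]}} (4 elements).


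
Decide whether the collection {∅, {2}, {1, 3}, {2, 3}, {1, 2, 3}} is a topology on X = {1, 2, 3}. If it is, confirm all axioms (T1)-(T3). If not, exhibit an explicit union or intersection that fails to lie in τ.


τ is NOT a topology on X.

Axiom (T1): ∅ ∈ τ? Yes; X ∈ τ? Yes.
Axiom (T2/T3): check pairwise unions and intersections of members of τ.
Counterexample for (T3): {1, 3} ∩ {2, 3} = {3} ∉ τ. Therefore τ is NOT a topology.


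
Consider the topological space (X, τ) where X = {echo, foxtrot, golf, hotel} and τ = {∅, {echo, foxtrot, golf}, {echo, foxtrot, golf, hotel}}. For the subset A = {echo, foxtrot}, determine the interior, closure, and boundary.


int(A) = ∅, cl(A) = {echo, foxtrot, golf, hotel}, ∂A = {echo, foxtrot, golf, hotel}.

Closed sets in (X, τ) are complements of opens:
  closed(X, τ) = {∅, {hotel}, {echo, foxtrot, golf, hotel}}.
int(A) = ⋃ {U ∈ τ : U ⊆ A}. Opens contained in A: ∅.
Taking the union of these: int(A) = ∅.
cl(A) = ⋂ {C closed : A ⊆ C}. Closed sets containing A: {echo, foxtrot, golf, hotel}.
Intersecting these: cl(A) = {echo, foxtrot, golf, hotel}.
∂A = cl(A) ∖ int(A) = {echo, foxtrot, golf, hotel} ∖ ∅ = {echo, foxtrot, golf, hotel}.


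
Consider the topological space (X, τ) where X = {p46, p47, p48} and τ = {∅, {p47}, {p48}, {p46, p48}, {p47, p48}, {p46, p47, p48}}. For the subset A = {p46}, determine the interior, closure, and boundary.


int(A) = ∅, cl(A) = {p46}, ∂A = {p46}.

Closed sets in (X, τ) are complements of opens:
  closed(X, τ) = {∅, {p46}, {p47}, {p46, p47}, {p46, p48}, {p46, p47, p48}}.
int(A) = ⋃ {U ∈ τ : U ⊆ A}. Opens contained in A: ∅.
Taking the union of these: int(A) = ∅.
cl(A) = ⋂ {C closed : A ⊆ C}. Closed sets containing A: {p46}, {p46, p47}, {p46, p48}, {p46, p47, p48}.
Intersecting these: cl(A) = {p46}.
∂A = cl(A) ∖ int(A) = {p46} ∖ ∅ = {p46}.


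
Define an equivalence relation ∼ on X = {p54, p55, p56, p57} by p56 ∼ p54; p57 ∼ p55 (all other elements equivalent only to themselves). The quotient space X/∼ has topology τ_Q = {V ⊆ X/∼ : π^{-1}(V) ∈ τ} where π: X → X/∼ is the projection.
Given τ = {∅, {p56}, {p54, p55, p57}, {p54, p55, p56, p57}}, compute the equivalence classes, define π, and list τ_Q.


X/∼ = {[p54=p56], [p55=p57]}; |τ_Q| = 2.

Equivalence classes: [p54=p56], [p55=p57].
Quotient map π: X → X/∼ sends p54 ↦ [p54=p56], p55 ↦ [p55=p57], p56 ↦ [p54=p56], p57 ↦ [p55=p57].
For each subset V ⊆ X/∼, compute π^{-1}(V) ⊆ X and check whether π^{-1}(V) ∈ τ. V is open in τ_Q iff π^{-1}(V) ∈ τ.
  V = {}: π^{-1}(V) = ∅ ∈ τ ✓.
  V = {[p54=p56]}: π^{-1}(V) = {p54, p56} ∉ τ ✗.
  V = {[p55=p57]}: π^{-1}(V) = {p55, p57} ∉ τ ✗.
  V = {[p54=p56], [p55=p57]}: π^{-1}(V) = {p54, p55, p56, p57} ∈ τ ✓.
Open sets in the quotient: τ_Q = {{}, {[p54=p56], [p55=p57]}} (2 elements).


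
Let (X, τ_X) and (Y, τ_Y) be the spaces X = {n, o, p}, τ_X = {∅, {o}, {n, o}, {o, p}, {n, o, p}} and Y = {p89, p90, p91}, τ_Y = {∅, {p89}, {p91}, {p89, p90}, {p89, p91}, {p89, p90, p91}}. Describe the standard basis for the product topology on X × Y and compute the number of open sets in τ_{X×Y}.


Basis B = {∅ × ∅, {o} × {p89}, {o} × {p91}, {n, o} × {p89}, {n, o} × {p91}, {o} × {p89, p90}, {o} × {p89, p91}, {o, p} × {p89}, {o, p} × {p91}, {n, o, p} × {p89}, {n, o, p} × {p91}, {o} × {p89, p90, p91}, {n, o} × {p89, p90}, {n, o} × {p89, p91}, {o, p} × {p89, p90}, {o, p} × {p89, p91}, {n, o} × {p89, p90, p91}, {n, o, p} × {p89, p90}, {n, o, p} × {p89, p91}, {o, p} × {p89, p90, p91}, {n, o, p} × {p89, p90, p91}}; |τ_{X×Y}| = 70.

Enumerate products U × V with U ∈ τ_X, V ∈ τ_Y (deduplicated):
  ∅ × ∅ = {} (∅)
  {o} × {p89} = {(o,p89)}
  {o} × {p91} = {(o,p91)}
  {n, o} × {p89} = {(n,p89), (o,p89)}
  {n, o} × {p91} = {(n,p91), (o,p91)}
  {o} × {p89, p90} = {(o,p89), (o,p90)}
  {o} × {p89, p91} = {(o,p89), (o,p91)}
  {o, p} × {p89} = {(o,p89), (p,p89)}
  {o, p} × {p91} = {(o,p91), (p,p91)}
  {n, o, p} × {p89} = {(n,p89), (o,p89), (p,p89)}
  {n, o, p} × {p91} = {(n,p91), (o,p91), (p,p91)}
  {o} × {p89, p90, p91} = {(o,p89), (o,p90), (o,p91)}
  {n, o} × {p89, p90} = {(n,p89), (n,p90), (o,p89), (o,p90)}
  {n, o} × {p89, p91} = {(n,p89), (n,p91), (o,p89), (o,p91)}
  {o, p} × {p89, p90} = {(o,p89), (o,p90), (p,p89), (p,p90)}
  {o, p} × {p89, p91} = {(o,p89), (o,p91), (p,p89), (p,p91)}
  {n, o} × {p89, p90, p91} = {(n,p89), (n,p90), (n,p91), (o,p89), (o,p90), (o,p91)}
  {n, o, p} × {p89, p90} = {(n,p89), (n,p90), (o,p89), (o,p90), (p,p89), (p,p90)}
  {n, o, p} × {p89, p91} = {(n,p89), (n,p91), (o,p89), (o,p91), (p,p89), (p,p91)}
  {o, p} × {p89, p90, p91} = {(o,p89), (o,p90), (o,p91), (p,p89), (p,p90), (p,p91)}
  {n, o, p} × {p89, p90, p91} = {(n,p89), (n,p90), (n,p91), (o,p89), (o,p90), (o,p91), (p,p89), (p,p90), (p,p91)}
These 21 distinct sets form the basis B.
Close under arbitrary unions to get τ_{X×Y}; counting gives |τ_{X×Y}| = 70.


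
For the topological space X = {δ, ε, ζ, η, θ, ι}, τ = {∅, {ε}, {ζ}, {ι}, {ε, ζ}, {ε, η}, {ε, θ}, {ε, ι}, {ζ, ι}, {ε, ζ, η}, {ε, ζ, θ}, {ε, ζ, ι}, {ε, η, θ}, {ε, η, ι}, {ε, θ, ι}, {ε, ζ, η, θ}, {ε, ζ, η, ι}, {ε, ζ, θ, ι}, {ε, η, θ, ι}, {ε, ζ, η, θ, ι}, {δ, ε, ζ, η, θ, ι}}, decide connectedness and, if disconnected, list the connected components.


(X, τ) is connected.

Find clopen sets (U ∈ τ with X ∖ U ∈ τ):
  U = ∅, X ∖ U = {δ, ε, ζ, η, θ, ι} — both open, so U is clopen.
  U = {δ, ε, ζ, η, θ, ι}, X ∖ U = ∅ — both open, so U is clopen.
Only trivial clopens (∅ and X) exist, so (X, τ) is connected.
Compute connected components by grouping points that agree on all clopens:
  component: {δ, ε, ζ, η, θ, ι}


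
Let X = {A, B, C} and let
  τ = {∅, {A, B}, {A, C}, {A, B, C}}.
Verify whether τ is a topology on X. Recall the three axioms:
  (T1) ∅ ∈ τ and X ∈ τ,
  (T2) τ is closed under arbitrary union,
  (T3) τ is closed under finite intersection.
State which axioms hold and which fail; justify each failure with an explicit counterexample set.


τ is NOT a topology on X.

Axiom (T1): ∅ ∈ τ? Yes; X ∈ τ? Yes.
Axiom (T2/T3): check pairwise unions and intersections of members of τ.
Counterexample for (T3): {A, B} ∩ {A, C} = {A} ∉ τ. Therefore τ is NOT a topology.


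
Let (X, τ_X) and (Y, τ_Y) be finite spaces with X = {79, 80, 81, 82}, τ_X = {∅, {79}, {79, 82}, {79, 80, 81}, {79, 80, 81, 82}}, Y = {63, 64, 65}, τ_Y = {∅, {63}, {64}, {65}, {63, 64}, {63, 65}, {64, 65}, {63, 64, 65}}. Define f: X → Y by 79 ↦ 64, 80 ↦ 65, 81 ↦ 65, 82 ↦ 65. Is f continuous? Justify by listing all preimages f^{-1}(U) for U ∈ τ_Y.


f is NOT continuous.

Compute f^{-1}(U) for each U ∈ τ_Y:
  U = ∅: f^{-1}(U) = ∅ ∈ τ_X ✓.
  U = {63}: f^{-1}(U) = ∅ ∈ τ_X ✓.
  U = {64}: f^{-1}(U) = {79} ∈ τ_X ✓.
  U = {65}: f^{-1}(U) = {80, 81, 82} ∉ τ_X ✗.
  U = {63, 64}: f^{-1}(U) = {79} ∈ τ_X ✓.
  U = {63, 65}: f^{-1}(U) = {80, 81, 82} ∉ τ_X ✗.
  U = {64, 65}: f^{-1}(U) = {79, 80, 81, 82} ∈ τ_X ✓.
  U = {63, 64, 65}: f^{-1}(U) = {79, 80, 81, 82} ∈ τ_X ✓.
Found U = {65} with f^{-1}(U) = {80, 81, 82} not in τ_X. Therefore f is NOT continuous.


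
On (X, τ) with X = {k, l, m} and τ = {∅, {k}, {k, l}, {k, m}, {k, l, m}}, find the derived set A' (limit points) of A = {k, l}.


A' = {l, m}

For each x ∈ X, list the open sets U ∈ τ with x ∈ U, then check whether U ∩ (A ∖ {x}) ≠ ∅ for every such U.
  x = k: open {k} ∋ x has {k} ∩ (A ∖ {k}) = ∅, so x is NOT a limit point.
  x = l: opens ∋ x are {k, l}, {k, l, m}; each meets A ∖ {l}, so x IS a limit point.
  x = m: opens ∋ x are {k, m}, {k, l, m}; each meets A ∖ {m}, so x IS a limit point.
Collecting: A' = {l, m}.


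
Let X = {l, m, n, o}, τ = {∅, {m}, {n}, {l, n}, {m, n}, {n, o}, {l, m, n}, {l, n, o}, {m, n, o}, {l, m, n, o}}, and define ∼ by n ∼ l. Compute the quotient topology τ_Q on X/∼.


X/∼ = {[l=n], [m], [o]}; |τ_Q| = 6.

Equivalence classes: [l=n], [m], [o].
Quotient map π: X → X/∼ sends l ↦ [l=n], m ↦ [m], n ↦ [l=n], o ↦ [o].
For each subset V ⊆ X/∼, compute π^{-1}(V) ⊆ X and check whether π^{-1}(V) ∈ τ. V is open in τ_Q iff π^{-1}(V) ∈ τ.
  V = {}: π^{-1}(V) = ∅ ∈ τ ✓.
  V = {[l=n]}: π^{-1}(V) = {l, n} ∈ τ ✓.
  V = {[m]}: π^{-1}(V) = {m} ∈ τ ✓.
  V = {[l=n], [m]}: π^{-1}(V) = {l, m, n} ∈ τ ✓.
  V = {[o]}: π^{-1}(V) = {o} ∉ τ ✗.
  V = {[l=n], [o]}: π^{-1}(V) = {l, n, o} ∈ τ ✓.
  V = {[m], [o]}: π^{-1}(V) = {m, o} ∉ τ ✗.
  V = {[l=n], [m], [o]}: π^{-1}(V) = {l, m, n, o} ∈ τ ✓.
Open sets in the quotient: τ_Q = {{}, {[l=n]}, {[m]}, {[l=n], [m]}, {[l=n], [o]}, {[l=n], [m], [o]}} (6 elements).


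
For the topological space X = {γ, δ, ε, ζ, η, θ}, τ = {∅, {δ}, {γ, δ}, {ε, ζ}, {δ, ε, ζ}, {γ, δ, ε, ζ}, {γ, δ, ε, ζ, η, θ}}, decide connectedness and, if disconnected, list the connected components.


(X, τ) is connected.

Find clopen sets (U ∈ τ with X ∖ U ∈ τ):
  U = ∅, X ∖ U = {γ, δ, ε, ζ, η, θ} — both open, so U is clopen.
  U = {γ, δ, ε, ζ, η, θ}, X ∖ U = ∅ — both open, so U is clopen.
Only trivial clopens (∅ and X) exist, so (X, τ) is connected.
Compute connected components by grouping points that agree on all clopens:
  component: {γ, δ, ε, ζ, η, θ}


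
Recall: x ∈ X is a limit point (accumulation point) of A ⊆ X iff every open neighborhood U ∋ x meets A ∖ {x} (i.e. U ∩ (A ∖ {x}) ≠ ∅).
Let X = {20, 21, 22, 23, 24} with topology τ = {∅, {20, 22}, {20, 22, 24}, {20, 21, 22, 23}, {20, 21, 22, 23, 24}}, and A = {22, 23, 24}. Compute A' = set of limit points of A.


A' = {20, 21, 23, 24}

For each x ∈ X, list the open sets U ∈ τ with x ∈ U, then check whether U ∩ (A ∖ {x}) ≠ ∅ for every such U.
  x = 20: opens ∋ x are {20, 22}, {20, 22, 24}, {20, 21, 22, 23}, {20, 21, 22, 23, 24}; each meets A ∖ {20}, so x IS a limit point.
  x = 21: opens ∋ x are {20, 21, 22, 23}, {20, 21, 22, 23, 24}; each meets A ∖ {21}, so x IS a limit point.
  x = 22: open {20, 22} ∋ x has {20, 22} ∩ (A ∖ {22}) = ∅, so x is NOT a limit point.
  x = 23: opens ∋ x are {20, 21, 22, 23}, {20, 21, 22, 23, 24}; each meets A ∖ {23}, so x IS a limit point.
  x = 24: opens ∋ x are {20, 22, 24}, {20, 21, 22, 23, 24}; each meets A ∖ {24}, so x IS a limit point.
Collecting: A' = {20, 21, 23, 24}.


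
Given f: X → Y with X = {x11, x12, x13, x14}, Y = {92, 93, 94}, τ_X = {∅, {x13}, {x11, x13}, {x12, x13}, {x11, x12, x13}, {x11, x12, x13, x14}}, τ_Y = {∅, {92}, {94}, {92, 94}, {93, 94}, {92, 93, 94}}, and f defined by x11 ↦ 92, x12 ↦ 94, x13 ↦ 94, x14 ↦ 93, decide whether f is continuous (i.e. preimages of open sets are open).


f is NOT continuous.

Compute f^{-1}(U) for each U ∈ τ_Y:
  U = ∅: f^{-1}(U) = ∅ ∈ τ_X ✓.
  U = {92}: f^{-1}(U) = {x11} ∉ τ_X ✗.
  U = {94}: f^{-1}(U) = {x12, x13} ∈ τ_X ✓.
  U = {92, 94}: f^{-1}(U) = {x11, x12, x13} ∈ τ_X ✓.
  U = {93, 94}: f^{-1}(U) = {x12, x13, x14} ∉ τ_X ✗.
  U = {92, 93, 94}: f^{-1}(U) = {x11, x12, x13, x14} ∈ τ_X ✓.
Found U = {92} with f^{-1}(U) = {x11} not in τ_X. Therefore f is NOT continuous.


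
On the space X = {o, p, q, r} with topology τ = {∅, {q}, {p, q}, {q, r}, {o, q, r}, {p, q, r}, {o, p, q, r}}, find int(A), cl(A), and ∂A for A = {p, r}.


int(A) = ∅, cl(A) = {o, p, r}, ∂A = {o, p, r}.

Closed sets in (X, τ) are complements of opens:
  closed(X, τ) = {∅, {o}, {p}, {o, p}, {o, r}, {o, p, r}, {o, p, q, r}}.
int(A) = ⋃ {U ∈ τ : U ⊆ A}. Opens contained in A: ∅.
Taking the union of these: int(A) = ∅.
cl(A) = ⋂ {C closed : A ⊆ C}. Closed sets containing A: {o, p, r}, {o, p, q, r}.
Intersecting these: cl(A) = {o, p, r}.
∂A = cl(A) ∖ int(A) = {o, p, r} ∖ ∅ = {o, p, r}.


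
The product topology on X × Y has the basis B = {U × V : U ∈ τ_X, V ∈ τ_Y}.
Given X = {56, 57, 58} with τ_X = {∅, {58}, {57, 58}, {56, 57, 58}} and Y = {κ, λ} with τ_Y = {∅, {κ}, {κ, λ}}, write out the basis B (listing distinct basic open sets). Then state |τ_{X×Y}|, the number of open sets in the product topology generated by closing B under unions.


Basis B = {∅ × ∅, {58} × {κ}, {57, 58} × {κ}, {58} × {κ, λ}, {56, 57, 58} × {κ}, {57, 58} × {κ, λ}, {56, 57, 58} × {κ, λ}}; |τ_{X×Y}| = 10.

Enumerate products U × V with U ∈ τ_X, V ∈ τ_Y (deduplicated):
  ∅ × ∅ = {} (∅)
  {58} × {κ} = {(58,κ)}
  {57, 58} × {κ} = {(57,κ), (58,κ)}
  {58} × {κ, λ} = {(58,κ), (58,λ)}
  {56, 57, 58} × {κ} = {(56,κ), (57,κ), (58,κ)}
  {57, 58} × {κ, λ} = {(57,κ), (57,λ), (58,κ), (58,λ)}
  {56, 57, 58} × {κ, λ} = {(56,κ), (56,λ), (57,κ), (57,λ), (58,κ), (58,λ)}
These 7 distinct sets form the basis B.
Close under arbitrary unions to get τ_{X×Y}; counting gives |τ_{X×Y}| = 10.


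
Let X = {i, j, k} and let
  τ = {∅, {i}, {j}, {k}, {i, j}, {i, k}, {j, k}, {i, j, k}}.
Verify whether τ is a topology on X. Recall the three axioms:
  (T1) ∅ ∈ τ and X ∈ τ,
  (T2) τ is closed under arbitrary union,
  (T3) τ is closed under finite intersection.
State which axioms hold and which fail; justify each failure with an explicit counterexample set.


τ IS a topology on X.

Axiom (T1): ∅ ∈ τ? Yes; X ∈ τ? Yes.
Axiom (T2/T3): check pairwise unions and intersections of members of τ.
All pairwise intersections and unions checked — each lies in τ. Therefore τ satisfies (T1), (T2), (T3): it IS a topology on X.


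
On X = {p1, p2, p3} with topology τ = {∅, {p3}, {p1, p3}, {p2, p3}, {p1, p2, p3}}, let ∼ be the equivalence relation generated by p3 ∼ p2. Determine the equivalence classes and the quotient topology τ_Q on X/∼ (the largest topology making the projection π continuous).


X/∼ = {[p1], [p2=p3]}; |τ_Q| = 3.

Equivalence classes: [p1], [p2=p3].
Quotient map π: X → X/∼ sends p1 ↦ [p1], p2 ↦ [p2=p3], p3 ↦ [p2=p3].
For each subset V ⊆ X/∼, compute π^{-1}(V) ⊆ X and check whether π^{-1}(V) ∈ τ. V is open in τ_Q iff π^{-1}(V) ∈ τ.
  V = {}: π^{-1}(V) = ∅ ∈ τ ✓.
  V = {[p1]}: π^{-1}(V) = {p1} ∉ τ ✗.
  V = {[p2=p3]}: π^{-1}(V) = {p2, p3} ∈ τ ✓.
  V = {[p1], [p2=p3]}: π^{-1}(V) = {p1, p2, p3} ∈ τ ✓.
Open sets in the quotient: τ_Q = {{}, {[p2=p3]}, {[p1], [p2=p3]}} (3 elements).


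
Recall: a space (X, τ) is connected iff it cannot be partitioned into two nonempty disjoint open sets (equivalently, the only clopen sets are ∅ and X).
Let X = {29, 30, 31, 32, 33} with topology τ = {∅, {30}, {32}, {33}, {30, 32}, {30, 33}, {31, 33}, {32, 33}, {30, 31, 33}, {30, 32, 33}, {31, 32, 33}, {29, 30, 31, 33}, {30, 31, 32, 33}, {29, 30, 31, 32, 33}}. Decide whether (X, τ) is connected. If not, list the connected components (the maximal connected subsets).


(X, τ) is disconnected; components = [{32}, {29, 30, 31, 33}].

Find clopen sets (U ∈ τ with X ∖ U ∈ τ):
  U = ∅, X ∖ U = {29, 30, 31, 32, 33} — both open, so U is clopen.
  U = {32}, X ∖ U = {29, 30, 31, 33} — both open, so U is clopen.
  U = {29, 30, 31, 33}, X ∖ U = {32} — both open, so U is clopen.
  U = {29, 30, 31, 32, 33}, X ∖ U = ∅ — both open, so U is clopen.
Nontrivial clopen(s) exist: e.g. {32}. So (X, τ) is disconnected.
Compute connected components by grouping points that agree on all clopens:
  component: {32}
  component: {29, 30, 31, 33}


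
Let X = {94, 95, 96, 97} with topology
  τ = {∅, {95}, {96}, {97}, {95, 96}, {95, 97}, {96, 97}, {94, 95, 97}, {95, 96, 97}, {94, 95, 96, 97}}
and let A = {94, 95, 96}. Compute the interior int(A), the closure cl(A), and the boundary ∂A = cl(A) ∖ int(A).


int(A) = {95, 96}, cl(A) = {94, 95, 96}, ∂A = {94}.

Closed sets in (X, τ) are complements of opens:
  closed(X, τ) = {∅, {94}, {96}, {94, 95}, {94, 96}, {94, 97}, {94, 95, 96}, {94, 95, 97}, {94, 96, 97}, {94, 95, 96, 97}}.
int(A) = ⋃ {U ∈ τ : U ⊆ A}. Opens contained in A: ∅, {95}, {96}, {95, 96}.
Taking the union of these: int(A) = {95, 96}.
cl(A) = ⋂ {C closed : A ⊆ C}. Closed sets containing A: {94, 95, 96}, {94, 95, 96, 97}.
Intersecting these: cl(A) = {94, 95, 96}.
∂A = cl(A) ∖ int(A) = {94, 95, 96} ∖ {95, 96} = {94}.


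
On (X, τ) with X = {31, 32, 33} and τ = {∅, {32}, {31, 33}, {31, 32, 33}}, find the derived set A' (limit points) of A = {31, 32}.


A' = {33}

For each x ∈ X, list the open sets U ∈ τ with x ∈ U, then check whether U ∩ (A ∖ {x}) ≠ ∅ for every such U.
  x = 31: open {31, 33} ∋ x has {31, 33} ∩ (A ∖ {31}) = ∅, so x is NOT a limit point.
  x = 32: open {32} ∋ x has {32} ∩ (A ∖ {32}) = ∅, so x is NOT a limit point.
  x = 33: opens ∋ x are {31, 33}, {31, 32, 33}; each meets A ∖ {33}, so x IS a limit point.
Collecting: A' = {33}.


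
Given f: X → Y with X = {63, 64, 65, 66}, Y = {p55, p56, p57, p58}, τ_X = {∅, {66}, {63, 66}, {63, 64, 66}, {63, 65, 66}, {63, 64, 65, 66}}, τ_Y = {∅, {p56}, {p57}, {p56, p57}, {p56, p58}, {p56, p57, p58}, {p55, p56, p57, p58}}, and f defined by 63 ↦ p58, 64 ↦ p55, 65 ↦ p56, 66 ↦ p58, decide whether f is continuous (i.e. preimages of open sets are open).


f is NOT continuous.

Compute f^{-1}(U) for each U ∈ τ_Y:
  U = ∅: f^{-1}(U) = ∅ ∈ τ_X ✓.
  U = {p56}: f^{-1}(U) = {65} ∉ τ_X ✗.
  U = {p57}: f^{-1}(U) = ∅ ∈ τ_X ✓.
  U = {p56, p57}: f^{-1}(U) = {65} ∉ τ_X ✗.
  U = {p56, p58}: f^{-1}(U) = {63, 65, 66} ∈ τ_X ✓.
  U = {p56, p57, p58}: f^{-1}(U) = {63, 65, 66} ∈ τ_X ✓.
  U = {p55, p56, p57, p58}: f^{-1}(U) = {63, 64, 65, 66} ∈ τ_X ✓.
Found U = {p56} with f^{-1}(U) = {65} not in τ_X. Therefore f is NOT continuous.


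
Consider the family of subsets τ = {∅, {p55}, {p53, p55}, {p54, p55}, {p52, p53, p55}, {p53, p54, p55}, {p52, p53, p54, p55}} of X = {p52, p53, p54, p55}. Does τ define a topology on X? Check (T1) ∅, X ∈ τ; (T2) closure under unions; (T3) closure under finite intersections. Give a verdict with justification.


τ IS a topology on X.

Axiom (T1): ∅ ∈ τ? Yes; X ∈ τ? Yes.
Axiom (T2/T3): check pairwise unions and intersections of members of τ.
All pairwise intersections and unions checked — each lies in τ. Therefore τ satisfies (T1), (T2), (T3): it IS a topology on X.


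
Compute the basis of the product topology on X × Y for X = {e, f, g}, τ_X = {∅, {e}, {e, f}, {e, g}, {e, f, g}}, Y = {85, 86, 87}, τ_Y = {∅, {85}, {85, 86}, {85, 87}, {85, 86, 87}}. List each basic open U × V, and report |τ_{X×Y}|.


Basis B = {∅ × ∅, {e} × {85}, {e} × {85, 86}, {e} × {85, 87}, {e, f} × {85}, {e, g} × {85}, {e} × {85, 86, 87}, {e, f, g} × {85}, {e, f} × {85, 86}, {e, g} × {85, 86}, {e, f} × {85, 87}, {e, g} × {85, 87}, {e, f} × {85, 86, 87}, {e, g} × {85, 86, 87}, {e, f, g} × {85, 86}, {e, f, g} × {85, 87}, {e, f, g} × {85, 86, 87}}; |τ_{X×Y}| = 48.

Enumerate products U × V with U ∈ τ_X, V ∈ τ_Y (deduplicated):
  ∅ × ∅ = {} (∅)
  {e} × {85} = {(e,85)}
  {e} × {85, 86} = {(e,85), (e,86)}
  {e} × {85, 87} = {(e,85), (e,87)}
  {e, f} × {85} = {(e,85), (f,85)}
  {e, g} × {85} = {(e,85), (g,85)}
  {e} × {85, 86, 87} = {(e,85), (e,86), (e,87)}
  {e, f, g} × {85} = {(e,85), (f,85), (g,85)}
  {e, f} × {85, 86} = {(e,85), (e,86), (f,85), (f,86)}
  {e, g} × {85, 86} = {(e,85), (e,86), (g,85), (g,86)}
  {e, f} × {85, 87} = {(e,85), (e,87), (f,85), (f,87)}
  {e, g} × {85, 87} = {(e,85), (e,87), (g,85), (g,87)}
  {e, f} × {85, 86, 87} = {(e,85), (e,86), (e,87), (f,85), (f,86), (f,87)}
  {e, g} × {85, 86, 87} = {(e,85), (e,86), (e,87), (g,85), (g,86), (g,87)}
  {e, f, g} × {85, 86} = {(e,85), (e,86), (f,85), (f,86), (g,85), (g,86)}
  {e, f, g} × {85, 87} = {(e,85), (e,87), (f,85), (f,87), (g,85), (g,87)}
  {e, f, g} × {85, 86, 87} = {(e,85), (e,86), (e,87), (f,85), (f,86), (f,87), (g,85), (g,86), (g,87)}
These 17 distinct sets form the basis B.
Close under arbitrary unions to get τ_{X×Y}; counting gives |τ_{X×Y}| = 48.


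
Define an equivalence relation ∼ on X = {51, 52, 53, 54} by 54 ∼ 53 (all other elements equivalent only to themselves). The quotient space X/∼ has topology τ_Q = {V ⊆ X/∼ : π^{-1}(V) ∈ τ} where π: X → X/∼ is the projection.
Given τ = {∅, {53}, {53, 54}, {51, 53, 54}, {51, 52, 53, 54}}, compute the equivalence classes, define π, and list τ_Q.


X/∼ = {[51], [52], [53=54]}; |τ_Q| = 4.

Equivalence classes: [51], [52], [53=54].
Quotient map π: X → X/∼ sends 51 ↦ [51], 52 ↦ [52], 53 ↦ [53=54], 54 ↦ [53=54].
For each subset V ⊆ X/∼, compute π^{-1}(V) ⊆ X and check whether π^{-1}(V) ∈ τ. V is open in τ_Q iff π^{-1}(V) ∈ τ.
  V = {}: π^{-1}(V) = ∅ ∈ τ ✓.
  V = {[51]}: π^{-1}(V) = {51} ∉ τ ✗.
  V = {[52]}: π^{-1}(V) = {52} ∉ τ ✗.
  V = {[51], [52]}: π^{-1}(V) = {51, 52} ∉ τ ✗.
  V = {[53=54]}: π^{-1}(V) = {53, 54} ∈ τ ✓.
  V = {[51], [53=54]}: π^{-1}(V) = {51, 53, 54} ∈ τ ✓.
  V = {[52], [53=54]}: π^{-1}(V) = {52, 53, 54} ∉ τ ✗.
  V = {[51], [52], [53=54]}: π^{-1}(V) = {51, 52, 53, 54} ∈ τ ✓.
Open sets in the quotient: τ_Q = {{}, {[53=54]}, {[51], [53=54]}, {[51], [52], [53=54]}} (4 elements).


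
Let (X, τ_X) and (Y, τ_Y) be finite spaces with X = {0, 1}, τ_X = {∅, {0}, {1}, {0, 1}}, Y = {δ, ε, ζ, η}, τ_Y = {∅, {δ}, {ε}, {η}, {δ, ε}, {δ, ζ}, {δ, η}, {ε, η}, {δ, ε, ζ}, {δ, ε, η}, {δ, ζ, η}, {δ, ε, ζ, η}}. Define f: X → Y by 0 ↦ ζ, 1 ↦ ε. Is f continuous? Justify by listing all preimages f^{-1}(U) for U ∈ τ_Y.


f IS continuous.

Compute f^{-1}(U) for each U ∈ τ_Y:
  U = ∅: f^{-1}(U) = ∅ ∈ τ_X ✓.
  U = {δ}: f^{-1}(U) = ∅ ∈ τ_X ✓.
  U = {ε}: f^{-1}(U) = {1} ∈ τ_X ✓.
  U = {η}: f^{-1}(U) = ∅ ∈ τ_X ✓.
  U = {δ, ε}: f^{-1}(U) = {1} ∈ τ_X ✓.
  U = {δ, ζ}: f^{-1}(U) = {0} ∈ τ_X ✓.
  U = {δ, η}: f^{-1}(U) = ∅ ∈ τ_X ✓.
  U = {ε, η}: f^{-1}(U) = {1} ∈ τ_X ✓.
  U = {δ, ε, ζ}: f^{-1}(U) = {0, 1} ∈ τ_X ✓.
  U = {δ, ε, η}: f^{-1}(U) = {1} ∈ τ_X ✓.
  U = {δ, ζ, η}: f^{-1}(U) = {0} ∈ τ_X ✓.
  U = {δ, ε, ζ, η}: f^{-1}(U) = {0, 1} ∈ τ_X ✓.
Every preimage lies in τ_X, so f IS continuous.


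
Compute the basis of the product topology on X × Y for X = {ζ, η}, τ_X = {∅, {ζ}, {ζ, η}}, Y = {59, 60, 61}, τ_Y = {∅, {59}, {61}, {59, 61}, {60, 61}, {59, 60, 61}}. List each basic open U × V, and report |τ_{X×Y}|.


Basis B = {∅ × ∅, {ζ} × {59}, {ζ} × {61}, {ζ} × {59, 61}, {ζ, η} × {59}, {ζ} × {60, 61}, {ζ, η} × {61}, {ζ} × {59, 60, 61}, {ζ, η} × {59, 61}, {ζ, η} × {60, 61}, {ζ, η} × {59, 60, 61}}; |τ_{X×Y}| = 18.

Enumerate products U × V with U ∈ τ_X, V ∈ τ_Y (deduplicated):
  ∅ × ∅ = {} (∅)
  {ζ} × {59} = {(ζ,59)}
  {ζ} × {61} = {(ζ,61)}
  {ζ} × {59, 61} = {(ζ,59), (ζ,61)}
  {ζ, η} × {59} = {(ζ,59), (η,59)}
  {ζ} × {60, 61} = {(ζ,60), (ζ,61)}
  {ζ, η} × {61} = {(ζ,61), (η,61)}
  {ζ} × {59, 60, 61} = {(ζ,59), (ζ,60), (ζ,61)}
  {ζ, η} × {59, 61} = {(ζ,59), (ζ,61), (η,59), (η,61)}
  {ζ, η} × {60, 61} = {(ζ,60), (ζ,61), (η,60), (η,61)}
  {ζ, η} × {59, 60, 61} = {(ζ,59), (ζ,60), (ζ,61), (η,59), (η,60), (η,61)}
These 11 distinct sets form the basis B.
Close under arbitrary unions to get τ_{X×Y}; counting gives |τ_{X×Y}| = 18.


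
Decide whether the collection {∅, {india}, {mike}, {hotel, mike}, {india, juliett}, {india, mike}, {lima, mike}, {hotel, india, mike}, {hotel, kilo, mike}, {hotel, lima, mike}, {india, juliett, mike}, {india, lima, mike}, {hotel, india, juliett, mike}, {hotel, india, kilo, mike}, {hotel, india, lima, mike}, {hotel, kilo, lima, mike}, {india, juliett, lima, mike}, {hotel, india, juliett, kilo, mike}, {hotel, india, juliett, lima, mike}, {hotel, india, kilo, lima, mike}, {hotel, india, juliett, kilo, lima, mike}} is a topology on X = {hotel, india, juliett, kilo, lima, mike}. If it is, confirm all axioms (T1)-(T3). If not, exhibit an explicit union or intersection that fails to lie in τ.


τ IS a topology on X.

Axiom (T1): ∅ ∈ τ? Yes; X ∈ τ? Yes.
Axiom (T2/T3): check pairwise unions and intersections of members of τ.
All pairwise intersections and unions checked — each lies in τ. Therefore τ satisfies (T1), (T2), (T3): it IS a topology on X.


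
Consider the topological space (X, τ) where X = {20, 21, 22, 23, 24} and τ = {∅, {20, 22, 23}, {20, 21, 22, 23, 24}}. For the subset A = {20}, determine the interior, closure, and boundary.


int(A) = ∅, cl(A) = {20, 21, 22, 23, 24}, ∂A = {20, 21, 22, 23, 24}.

Closed sets in (X, τ) are complements of opens:
  closed(X, τ) = {∅, {21, 24}, {20, 21, 22, 23, 24}}.
int(A) = ⋃ {U ∈ τ : U ⊆ A}. Opens contained in A: ∅.
Taking the union of these: int(A) = ∅.
cl(A) = ⋂ {C closed : A ⊆ C}. Closed sets containing A: {20, 21, 22, 23, 24}.
Intersecting these: cl(A) = {20, 21, 22, 23, 24}.
∂A = cl(A) ∖ int(A) = {20, 21, 22, 23, 24} ∖ ∅ = {20, 21, 22, 23, 24}.


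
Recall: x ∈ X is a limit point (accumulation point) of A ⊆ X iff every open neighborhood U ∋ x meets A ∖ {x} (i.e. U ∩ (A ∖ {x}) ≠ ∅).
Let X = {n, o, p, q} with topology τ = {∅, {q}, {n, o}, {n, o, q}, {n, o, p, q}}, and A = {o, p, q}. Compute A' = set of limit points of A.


A' = {n, p}

For each x ∈ X, list the open sets U ∈ τ with x ∈ U, then check whether U ∩ (A ∖ {x}) ≠ ∅ for every such U.
  x = n: opens ∋ x are {n, o}, {n, o, q}, {n, o, p, q}; each meets A ∖ {n}, so x IS a limit point.
  x = o: open {n, o} ∋ x has {n, o} ∩ (A ∖ {o}) = ∅, so x is NOT a limit point.
  x = p: opens ∋ x are {n, o, p, q}; each meets A ∖ {p}, so x IS a limit point.
  x = q: open {q} ∋ x has {q} ∩ (A ∖ {q}) = ∅, so x is NOT a limit point.
Collecting: A' = {n, p}.


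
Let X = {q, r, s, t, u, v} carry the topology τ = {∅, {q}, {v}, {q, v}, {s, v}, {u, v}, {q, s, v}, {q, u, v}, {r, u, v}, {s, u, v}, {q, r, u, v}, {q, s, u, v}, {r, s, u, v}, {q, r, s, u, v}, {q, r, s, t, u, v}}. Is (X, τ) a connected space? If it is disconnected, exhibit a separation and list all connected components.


(X, τ) is connected.

Find clopen sets (U ∈ τ with X ∖ U ∈ τ):
  U = ∅, X ∖ U = {q, r, s, t, u, v} — both open, so U is clopen.
  U = {q, r, s, t, u, v}, X ∖ U = ∅ — both open, so U is clopen.
Only trivial clopens (∅ and X) exist, so (X, τ) is connected.
Compute connected components by grouping points that agree on all clopens:
  component: {q, r, s, t, u, v}


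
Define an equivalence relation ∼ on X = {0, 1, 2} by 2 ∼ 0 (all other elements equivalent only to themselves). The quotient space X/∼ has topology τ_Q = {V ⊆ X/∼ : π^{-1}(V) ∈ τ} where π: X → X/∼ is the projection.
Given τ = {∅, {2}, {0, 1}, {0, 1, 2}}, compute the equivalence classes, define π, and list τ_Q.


X/∼ = {[0=2], [1]}; |τ_Q| = 2.

Equivalence classes: [0=2], [1].
Quotient map π: X → X/∼ sends 0 ↦ [0=2], 1 ↦ [1], 2 ↦ [0=2].
For each subset V ⊆ X/∼, compute π^{-1}(V) ⊆ X and check whether π^{-1}(V) ∈ τ. V is open in τ_Q iff π^{-1}(V) ∈ τ.
  V = {}: π^{-1}(V) = ∅ ∈ τ ✓.
  V = {[0=2]}: π^{-1}(V) = {0, 2} ∉ τ ✗.
  V = {[1]}: π^{-1}(V) = {1} ∉ τ ✗.
  V = {[0=2], [1]}: π^{-1}(V) = {0, 1, 2} ∈ τ ✓.
Open sets in the quotient: τ_Q = {{}, {[0=2], [1]}} (2 elements).


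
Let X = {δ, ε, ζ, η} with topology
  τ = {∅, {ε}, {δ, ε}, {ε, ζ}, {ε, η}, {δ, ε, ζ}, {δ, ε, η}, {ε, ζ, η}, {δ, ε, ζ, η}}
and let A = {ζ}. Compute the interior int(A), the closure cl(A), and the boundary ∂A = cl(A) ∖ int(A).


int(A) = ∅, cl(A) = {ζ}, ∂A = {ζ}.

Closed sets in (X, τ) are complements of opens:
  closed(X, τ) = {∅, {δ}, {ζ}, {η}, {δ, ζ}, {δ, η}, {ζ, η}, {δ, ζ, η}, {δ, ε, ζ, η}}.
int(A) = ⋃ {U ∈ τ : U ⊆ A}. Opens contained in A: ∅.
Taking the union of these: int(A) = ∅.
cl(A) = ⋂ {C closed : A ⊆ C}. Closed sets containing A: {ζ}, {δ, ζ}, {ζ, η}, {δ, ζ, η}, {δ, ε, ζ, η}.
Intersecting these: cl(A) = {ζ}.
∂A = cl(A) ∖ int(A) = {ζ} ∖ ∅ = {ζ}.


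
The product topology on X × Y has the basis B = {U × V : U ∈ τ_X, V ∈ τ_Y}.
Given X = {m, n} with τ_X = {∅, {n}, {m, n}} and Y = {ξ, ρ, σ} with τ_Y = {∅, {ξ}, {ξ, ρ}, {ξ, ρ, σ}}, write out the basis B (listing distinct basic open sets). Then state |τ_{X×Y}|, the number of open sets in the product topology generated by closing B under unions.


Basis B = {∅ × ∅, {n} × {ξ}, {m, n} × {ξ}, {n} × {ξ, ρ}, {n} × {ξ, ρ, σ}, {m, n} × {ξ, ρ}, {m, n} × {ξ, ρ, σ}}; |τ_{X×Y}| = 10.

Enumerate products U × V with U ∈ τ_X, V ∈ τ_Y (deduplicated):
  ∅ × ∅ = {} (∅)
  {n} × {ξ} = {(n,ξ)}
  {m, n} × {ξ} = {(m,ξ), (n,ξ)}
  {n} × {ξ, ρ} = {(n,ξ), (n,ρ)}
  {n} × {ξ, ρ, σ} = {(n,ξ), (n,ρ), (n,σ)}
  {m, n} × {ξ, ρ} = {(m,ξ), (m,ρ), (n,ξ), (n,ρ)}
  {m, n} × {ξ, ρ, σ} = {(m,ξ), (m,ρ), (m,σ), (n,ξ), (n,ρ), (n,σ)}
These 7 distinct sets form the basis B.
Close under arbitrary unions to get τ_{X×Y}; counting gives |τ_{X×Y}| = 10.


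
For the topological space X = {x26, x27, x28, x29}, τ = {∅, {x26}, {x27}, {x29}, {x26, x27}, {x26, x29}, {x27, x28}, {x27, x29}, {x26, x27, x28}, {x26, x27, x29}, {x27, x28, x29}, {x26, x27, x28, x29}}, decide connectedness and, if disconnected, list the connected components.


(X, τ) is disconnected; components = [{x26}, {x29}, {x27, x28}].

Find clopen sets (U ∈ τ with X ∖ U ∈ τ):
  U = ∅, X ∖ U = {x26, x27, x28, x29} — both open, so U is clopen.
  U = {x26}, X ∖ U = {x27, x28, x29} — both open, so U is clopen.
  U = {x29}, X ∖ U = {x26, x27, x28} — both open, so U is clopen.
  U = {x26, x29}, X ∖ U = {x27, x28} — both open, so U is clopen.
  U = {x27, x28}, X ∖ U = {x26, x29} — both open, so U is clopen.
  U = {x26, x27, x28}, X ∖ U = {x29} — both open, so U is clopen.
  U = {x27, x28, x29}, X ∖ U = {x26} — both open, so U is clopen.
  U = {x26, x27, x28, x29}, X ∖ U = ∅ — both open, so U is clopen.
Nontrivial clopen(s) exist: e.g. {x27, x28}. So (X, τ) is disconnected.
Compute connected components by grouping points that agree on all clopens:
  component: {x26}
  component: {x29}
  component: {x27, x28}


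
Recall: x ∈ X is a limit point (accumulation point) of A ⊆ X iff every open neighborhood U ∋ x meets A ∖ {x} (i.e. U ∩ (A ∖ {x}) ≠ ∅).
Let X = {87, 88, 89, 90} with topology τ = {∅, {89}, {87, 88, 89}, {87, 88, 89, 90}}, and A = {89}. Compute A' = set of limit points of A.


A' = {87, 88, 90}

For each x ∈ X, list the open sets U ∈ τ with x ∈ U, then check whether U ∩ (A ∖ {x}) ≠ ∅ for every such U.
  x = 87: opens ∋ x are {87, 88, 89}, {87, 88, 89, 90}; each meets A ∖ {87}, so x IS a limit point.
  x = 88: opens ∋ x are {87, 88, 89}, {87, 88, 89, 90}; each meets A ∖ {88}, so x IS a limit point.
  x = 89: open {89} ∋ x has {89} ∩ (A ∖ {89}) = ∅, so x is NOT a limit point.
  x = 90: opens ∋ x are {87, 88, 89, 90}; each meets A ∖ {90}, so x IS a limit point.
Collecting: A' = {87, 88, 90}.


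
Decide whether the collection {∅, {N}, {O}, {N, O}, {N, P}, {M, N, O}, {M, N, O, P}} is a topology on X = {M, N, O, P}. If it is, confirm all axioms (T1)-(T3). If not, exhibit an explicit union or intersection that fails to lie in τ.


τ is NOT a topology on X.

Axiom (T1): ∅ ∈ τ? Yes; X ∈ τ? Yes.
Axiom (T2/T3): check pairwise unions and intersections of members of τ.
Counterexample for (T2): {O} ∪ {N, P} = {N, O, P} ∉ τ. Therefore τ is NOT a topology.


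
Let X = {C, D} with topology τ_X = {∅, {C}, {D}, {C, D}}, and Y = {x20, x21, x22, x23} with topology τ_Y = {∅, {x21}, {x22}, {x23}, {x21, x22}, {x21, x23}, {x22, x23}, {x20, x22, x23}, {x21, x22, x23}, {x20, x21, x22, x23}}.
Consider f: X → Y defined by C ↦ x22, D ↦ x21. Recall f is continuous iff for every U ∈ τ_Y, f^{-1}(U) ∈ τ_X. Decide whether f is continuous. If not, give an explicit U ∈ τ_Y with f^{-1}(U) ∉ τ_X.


f IS continuous.

Compute f^{-1}(U) for each U ∈ τ_Y:
  U = ∅: f^{-1}(U) = ∅ ∈ τ_X ✓.
  U = {x21}: f^{-1}(U) = {D} ∈ τ_X ✓.
  U = {x22}: f^{-1}(U) = {C} ∈ τ_X ✓.
  U = {x23}: f^{-1}(U) = ∅ ∈ τ_X ✓.
  U = {x21, x22}: f^{-1}(U) = {C, D} ∈ τ_X ✓.
  U = {x21, x23}: f^{-1}(U) = {D} ∈ τ_X ✓.
  U = {x22, x23}: f^{-1}(U) = {C} ∈ τ_X ✓.
  U = {x20, x22, x23}: f^{-1}(U) = {C} ∈ τ_X ✓.
  U = {x21, x22, x23}: f^{-1}(U) = {C, D} ∈ τ_X ✓.
  U = {x20, x21, x22, x23}: f^{-1}(U) = {C, D} ∈ τ_X ✓.
Every preimage lies in τ_X, so f IS continuous.


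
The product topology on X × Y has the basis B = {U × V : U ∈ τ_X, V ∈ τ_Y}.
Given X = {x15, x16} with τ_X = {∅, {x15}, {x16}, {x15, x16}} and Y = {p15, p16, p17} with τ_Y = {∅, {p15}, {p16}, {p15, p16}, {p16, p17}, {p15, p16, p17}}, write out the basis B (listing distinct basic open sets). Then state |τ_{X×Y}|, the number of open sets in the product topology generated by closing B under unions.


Basis B = {∅ × ∅, {x15} × {p15}, {x15} × {p16}, {x16} × {p15}, {x16} × {p16}, {x15} × {p15, p16}, {x15, x16} × {p15}, {x15} × {p16, p17}, {x15, x16} × {p16}, {x16} × {p15, p16}, {x16} × {p16, p17}, {x15} × {p15, p16, p17}, {x16} × {p15, p16, p17}, {x15, x16} × {p15, p16}, {x15, x16} × {p16, p17}, {x15, x16} × {p15, p16, p17}}; |τ_{X×Y}| = 36.

Enumerate products U × V with U ∈ τ_X, V ∈ τ_Y (deduplicated):
  ∅ × ∅ = {} (∅)
  {x15} × {p15} = {(x15,p15)}
  {x15} × {p16} = {(x15,p16)}
  {x16} × {p15} = {(x16,p15)}
  {x16} × {p16} = {(x16,p16)}
  {x15} × {p15, p16} = {(x15,p15), (x15,p16)}
  {x15, x16} × {p15} = {(x15,p15), (x16,p15)}
  {x15} × {p16, p17} = {(x15,p16), (x15,p17)}
  {x15, x16} × {p16} = {(x15,p16), (x16,p16)}
  {x16} × {p15, p16} = {(x16,p15), (x16,p16)}
  {x16} × {p16, p17} = {(x16,p16), (x16,p17)}
  {x15} × {p15, p16, p17} = {(x15,p15), (x15,p16), (x15,p17)}
  {x16} × {p15, p16, p17} = {(x16,p15), (x16,p16), (x16,p17)}
  {x15, x16} × {p15, p16} = {(x15,p15), (x15,p16), (x16,p15), (x16,p16)}
  {x15, x16} × {p16, p17} = {(x15,p16), (x15,p17), (x16,p16), (x16,p17)}
  {x15, x16} × {p15, p16, p17} = {(x15,p15), (x15,p16), (x15,p17), (x16,p15), (x16,p16), (x16,p17)}
These 16 distinct sets form the basis B.
Close under arbitrary unions to get τ_{X×Y}; counting gives |τ_{X×Y}| = 36.
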